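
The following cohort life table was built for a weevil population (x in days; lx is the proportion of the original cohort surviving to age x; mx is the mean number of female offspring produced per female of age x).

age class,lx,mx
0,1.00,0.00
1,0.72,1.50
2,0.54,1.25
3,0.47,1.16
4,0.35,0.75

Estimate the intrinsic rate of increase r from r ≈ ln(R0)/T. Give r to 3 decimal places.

0.471

R0 = Σ lx·mx = 0 + 1.08 + 0.675 + 0.5452 + 0.2625 = 2.5627
Σ x·lx·mx = 5.1156; T = 5.1156/2.5627 = 1.99618…
r ≈ ln(R0)/T = ln(2.5627)/1.99618… = 0.47143… → 0.471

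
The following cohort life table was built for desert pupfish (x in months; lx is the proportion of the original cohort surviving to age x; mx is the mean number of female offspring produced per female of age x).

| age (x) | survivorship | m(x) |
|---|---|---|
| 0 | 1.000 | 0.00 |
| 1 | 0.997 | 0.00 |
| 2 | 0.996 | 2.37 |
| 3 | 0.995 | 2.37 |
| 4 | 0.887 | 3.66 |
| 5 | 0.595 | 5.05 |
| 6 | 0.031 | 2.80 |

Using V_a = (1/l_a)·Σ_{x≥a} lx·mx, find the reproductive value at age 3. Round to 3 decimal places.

lx·mx for x ≥ 3: 2.35815, 3.24642, 3.00475, 0.0868 → sum = 8.69612
V_3 = 8.69612 / l_3 = 8.69612 / 0.995 = 8.739819… → 8.740

8.740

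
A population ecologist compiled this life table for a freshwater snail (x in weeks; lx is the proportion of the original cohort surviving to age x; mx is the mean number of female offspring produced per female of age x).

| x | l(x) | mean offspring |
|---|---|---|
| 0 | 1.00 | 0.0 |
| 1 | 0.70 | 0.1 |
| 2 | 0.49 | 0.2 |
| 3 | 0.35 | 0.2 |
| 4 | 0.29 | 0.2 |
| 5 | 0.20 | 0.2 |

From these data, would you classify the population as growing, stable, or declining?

declining

R0 = Σ lx·mx = 0 + 0.07 + 0.098 + 0.07 + 0.058 + 0.04 = 0.336
R0 < 1, so the population is declining.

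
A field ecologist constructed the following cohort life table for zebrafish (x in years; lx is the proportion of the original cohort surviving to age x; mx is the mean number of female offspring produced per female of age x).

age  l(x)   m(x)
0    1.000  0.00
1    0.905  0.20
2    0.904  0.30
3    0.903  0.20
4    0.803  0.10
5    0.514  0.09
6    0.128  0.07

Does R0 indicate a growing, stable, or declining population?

declining

R0 = Σ lx·mx = 0 + 0.181 + 0.2712 + 0.1806 + 0.0803 + 0.04626 + 0.00896 = 0.76832
R0 < 1, so the population is declining.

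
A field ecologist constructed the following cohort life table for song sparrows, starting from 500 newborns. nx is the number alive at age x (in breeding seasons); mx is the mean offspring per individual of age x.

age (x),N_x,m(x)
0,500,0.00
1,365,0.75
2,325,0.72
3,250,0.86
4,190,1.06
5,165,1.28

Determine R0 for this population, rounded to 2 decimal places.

2.27

lx = nx/n0 = nx/500: 1, 0.73, 0.65, 0.5, 0.38, 0.33
lx·mx by age: 0, 0.5475, 0.468, 0.43, 0.4028, 0.4224
R0 = Σ lx·mx = 2.2707 → 2.27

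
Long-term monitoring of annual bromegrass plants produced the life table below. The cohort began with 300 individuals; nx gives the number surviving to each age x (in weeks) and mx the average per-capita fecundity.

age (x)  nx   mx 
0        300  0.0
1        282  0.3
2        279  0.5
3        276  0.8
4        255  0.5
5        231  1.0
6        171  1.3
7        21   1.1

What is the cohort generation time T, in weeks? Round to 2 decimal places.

lx = nx/n0 = nx/300: 1, 0.94, 0.93, 0.92, 0.85, 0.77, 0.57, 0.07
lx·mx: 0, 0.282, 0.465, 0.736, 0.425, 0.77, 0.741, 0.077 → R0 = 3.496
x·lx·mx: 0, 0.282, 0.93, 2.208, 1.7, 3.85, 4.446, 0.539 → Σ = 13.955
T = 13.955 / 3.496 = 3.991705… → 3.99

3.99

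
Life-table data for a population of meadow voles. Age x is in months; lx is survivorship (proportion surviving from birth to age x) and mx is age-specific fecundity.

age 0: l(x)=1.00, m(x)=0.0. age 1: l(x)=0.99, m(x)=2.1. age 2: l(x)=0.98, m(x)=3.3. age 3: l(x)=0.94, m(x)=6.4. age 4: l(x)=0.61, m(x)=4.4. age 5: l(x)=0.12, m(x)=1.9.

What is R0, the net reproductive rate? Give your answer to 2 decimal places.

14.24

lx·mx by age: 0, 2.079, 3.234, 6.016, 2.684, 0.228
R0 = Σ lx·mx = 14.241 → 14.24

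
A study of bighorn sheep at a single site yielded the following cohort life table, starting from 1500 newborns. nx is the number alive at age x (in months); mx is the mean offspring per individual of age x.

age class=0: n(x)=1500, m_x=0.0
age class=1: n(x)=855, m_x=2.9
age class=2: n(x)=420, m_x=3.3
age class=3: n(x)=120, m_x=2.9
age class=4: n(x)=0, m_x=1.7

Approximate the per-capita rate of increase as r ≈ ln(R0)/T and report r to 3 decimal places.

0.691

lx = nx/n0 = nx/1500: 1, 0.57, 0.28, 0.08, 0
R0 = Σ lx·mx = 0 + 1.653 + 0.924 + 0.232 + 0 = 2.809
Σ x·lx·mx = 4.197; T = 4.197/2.809 = 1.49413…
r ≈ ln(R0)/T = ln(2.809)/1.49413… = 0.69126… → 0.691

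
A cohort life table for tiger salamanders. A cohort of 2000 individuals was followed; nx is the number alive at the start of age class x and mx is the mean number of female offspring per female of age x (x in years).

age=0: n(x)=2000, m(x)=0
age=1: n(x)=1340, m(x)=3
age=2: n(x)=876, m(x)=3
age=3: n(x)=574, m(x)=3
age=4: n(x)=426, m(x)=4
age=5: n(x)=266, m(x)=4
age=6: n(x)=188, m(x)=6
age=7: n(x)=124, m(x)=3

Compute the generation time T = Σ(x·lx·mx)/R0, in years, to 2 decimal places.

lx = nx/n0 = nx/2000: 1, 0.67, 0.438, 0.287, 0.213, 0.133, 0.094, 0.062
lx·mx: 0, 2.01, 1.314, 0.861, 0.852, 0.532, 0.564, 0.186 → R0 = 6.319
x·lx·mx: 0, 2.01, 2.628, 2.583, 3.408, 2.66, 3.384, 1.302 → Σ = 17.975
T = 17.975 / 6.319 = 2.844596… → 2.84

2.84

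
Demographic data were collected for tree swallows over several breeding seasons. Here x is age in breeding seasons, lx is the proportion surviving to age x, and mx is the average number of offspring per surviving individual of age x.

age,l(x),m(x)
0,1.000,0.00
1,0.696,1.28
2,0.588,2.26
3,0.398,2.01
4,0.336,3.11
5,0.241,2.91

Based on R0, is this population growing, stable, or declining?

R0 = Σ lx·mx = 0 + 0.89088 + 1.32888 + 0.79998 + 1.04496 + 0.70131 = 4.76601
R0 > 1, so the population is growing.

growing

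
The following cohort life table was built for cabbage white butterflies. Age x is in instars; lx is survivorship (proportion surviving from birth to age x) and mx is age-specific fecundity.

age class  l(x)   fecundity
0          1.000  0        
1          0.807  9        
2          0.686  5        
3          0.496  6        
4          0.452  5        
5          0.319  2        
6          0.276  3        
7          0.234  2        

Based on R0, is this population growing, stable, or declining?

R0 = Σ lx·mx = 0 + 7.263 + 3.43 + 2.976 + 2.26 + 0.638 + 0.828 + 0.468 = 17.863
R0 > 1, so the population is growing.

growing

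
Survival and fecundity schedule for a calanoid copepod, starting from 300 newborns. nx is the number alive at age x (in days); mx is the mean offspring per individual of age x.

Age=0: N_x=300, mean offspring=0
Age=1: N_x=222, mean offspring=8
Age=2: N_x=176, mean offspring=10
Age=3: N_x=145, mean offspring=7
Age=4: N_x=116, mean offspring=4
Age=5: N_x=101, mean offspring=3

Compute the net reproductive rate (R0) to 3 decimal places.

17.727

lx = nx/n0 = nx/300: 1, 0.74, 0.58667…, 0.48333…, 0.38667…, 0.33667…
lx·mx by age: 0, 5.92, 5.866667…, 3.383333…, 1.546667…, 1.01…
R0 = Σ lx·mx = 17.726667… → 17.727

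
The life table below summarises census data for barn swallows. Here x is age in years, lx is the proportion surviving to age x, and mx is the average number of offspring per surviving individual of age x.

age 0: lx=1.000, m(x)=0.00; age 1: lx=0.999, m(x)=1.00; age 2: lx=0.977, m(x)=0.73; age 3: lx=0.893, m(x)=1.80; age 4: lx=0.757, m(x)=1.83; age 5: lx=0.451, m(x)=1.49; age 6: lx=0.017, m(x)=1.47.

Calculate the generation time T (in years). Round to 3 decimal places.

lx·mx: 0, 0.999, 0.71321, 1.6074, 1.38531, 0.67199, 0.02499 → R0 = 5.4019
x·lx·mx: 0, 0.999, 1.42642, 4.8222, 5.54124, 3.35995, 0.14994 → Σ = 16.29875
T = 16.29875 / 5.4019 = 3.017225… → 3.017

3.017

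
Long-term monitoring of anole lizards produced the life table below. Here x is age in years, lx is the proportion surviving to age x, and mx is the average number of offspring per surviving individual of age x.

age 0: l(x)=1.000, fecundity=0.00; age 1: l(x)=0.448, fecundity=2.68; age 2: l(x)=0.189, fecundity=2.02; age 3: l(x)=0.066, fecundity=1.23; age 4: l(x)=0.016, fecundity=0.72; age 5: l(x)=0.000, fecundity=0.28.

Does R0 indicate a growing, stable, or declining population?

R0 = Σ lx·mx = 0 + 1.20064 + 0.38178 + 0.08118 + 0.01152 + 0 = 1.67512
R0 > 1, so the population is growing.

growing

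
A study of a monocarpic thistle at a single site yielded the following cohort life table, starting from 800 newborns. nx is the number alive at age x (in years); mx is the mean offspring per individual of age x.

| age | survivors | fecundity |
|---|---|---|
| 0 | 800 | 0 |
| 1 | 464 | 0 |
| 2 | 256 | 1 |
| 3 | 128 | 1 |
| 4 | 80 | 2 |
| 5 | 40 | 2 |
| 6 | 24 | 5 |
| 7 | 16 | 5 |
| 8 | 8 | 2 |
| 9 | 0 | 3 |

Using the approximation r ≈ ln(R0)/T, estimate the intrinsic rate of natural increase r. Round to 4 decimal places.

lx = nx/n0 = nx/800: 1, 0.58, 0.32, 0.16, 0.1, 0.05, 0.03, 0.02, 0.01, 0
R0 = Σ lx·mx = 0 + 0 + 0.32 + 0.16 + 0.2 + 0.1 + 0.15 + 0.1 + 0.02 + 0 = 1.05
Σ x·lx·mx = 4.18; T = 4.18/1.05 = 3.98095…
r ≈ ln(R0)/T = ln(1.05)/3.98095… = 0.012256… → 0.0123

0.0123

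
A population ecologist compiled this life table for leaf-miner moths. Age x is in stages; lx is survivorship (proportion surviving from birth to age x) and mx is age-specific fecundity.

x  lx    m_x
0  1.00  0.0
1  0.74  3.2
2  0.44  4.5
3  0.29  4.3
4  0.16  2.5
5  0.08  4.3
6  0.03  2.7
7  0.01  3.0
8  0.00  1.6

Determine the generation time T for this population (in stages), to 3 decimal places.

2.184

lx·mx: 0, 2.368, 1.98, 1.247, 0.4, 0.344, 0.081, 0.03, 0 → R0 = 6.45
x·lx·mx: 0, 2.368, 3.96, 3.741, 1.6, 1.72, 0.486, 0.21, 0 → Σ = 14.085
T = 14.085 / 6.45 = 2.183721… → 2.184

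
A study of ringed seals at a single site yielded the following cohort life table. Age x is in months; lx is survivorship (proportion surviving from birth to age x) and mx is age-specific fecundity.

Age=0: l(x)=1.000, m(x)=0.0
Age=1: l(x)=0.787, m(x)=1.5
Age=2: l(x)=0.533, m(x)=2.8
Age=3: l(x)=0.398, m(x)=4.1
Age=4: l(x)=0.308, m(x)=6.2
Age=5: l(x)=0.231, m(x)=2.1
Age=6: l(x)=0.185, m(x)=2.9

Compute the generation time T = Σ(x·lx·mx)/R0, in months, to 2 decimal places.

3.09

lx·mx: 0, 1.1805, 1.4924, 1.6318, 1.9096, 0.4851, 0.5365 → R0 = 7.2359
x·lx·mx: 0, 1.1805, 2.9848, 4.8954, 7.6384, 2.4255, 3.219 → Σ = 22.3436
T = 22.3436 / 7.2359 = 3.087881… → 3.09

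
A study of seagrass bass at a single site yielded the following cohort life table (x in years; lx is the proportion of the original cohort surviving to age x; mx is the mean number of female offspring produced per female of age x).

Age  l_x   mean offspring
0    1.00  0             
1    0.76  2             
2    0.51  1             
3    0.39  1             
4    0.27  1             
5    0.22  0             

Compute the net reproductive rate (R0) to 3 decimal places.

2.690

lx·mx by age: 0, 1.52, 0.51, 0.39, 0.27, 0
R0 = Σ lx·mx = 2.69 → 2.690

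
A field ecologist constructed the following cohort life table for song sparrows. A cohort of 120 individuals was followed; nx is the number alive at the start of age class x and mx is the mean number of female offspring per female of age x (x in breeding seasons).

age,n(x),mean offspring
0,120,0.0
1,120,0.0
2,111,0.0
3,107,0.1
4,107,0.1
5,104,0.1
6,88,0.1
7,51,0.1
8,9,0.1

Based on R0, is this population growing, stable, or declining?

lx = nx/n0 = nx/120: 1, 1, 0.925, 0.89167…, 0.89167…, 0.86667…, 0.73333…, 0.425, 0.075
R0 = Σ lx·mx = 0 + 0 + 0 + 0.089167… + 0.089167… + 0.086667… + 0.073333… + 0.0425 + 0.0075 = 0.388333…
R0 < 1, so the population is declining.

declining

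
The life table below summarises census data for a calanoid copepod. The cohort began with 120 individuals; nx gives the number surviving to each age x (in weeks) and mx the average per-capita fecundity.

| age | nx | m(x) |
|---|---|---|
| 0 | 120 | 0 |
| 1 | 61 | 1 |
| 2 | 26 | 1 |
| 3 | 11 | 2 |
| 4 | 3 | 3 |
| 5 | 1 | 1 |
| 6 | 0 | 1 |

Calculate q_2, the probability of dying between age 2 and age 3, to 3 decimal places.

0.577

lx = nx/n0 = nx/120: 1, 0.50833…, 0.21667…, 0.09167…, 0.025, 0.00833…, 0
q_2 = (l_2 − l_3) / l_2 = (0.216667… − 0.091667…) / 0.216667…
     = 0.125… / 0.216667… = 0.576923… → 0.577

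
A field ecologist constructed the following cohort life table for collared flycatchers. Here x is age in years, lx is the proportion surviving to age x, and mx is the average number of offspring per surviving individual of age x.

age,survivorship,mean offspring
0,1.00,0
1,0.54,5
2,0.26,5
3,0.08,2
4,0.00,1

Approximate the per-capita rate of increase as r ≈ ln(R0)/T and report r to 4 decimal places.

R0 = Σ lx·mx = 0 + 2.7 + 1.3 + 0.16 + 0 = 4.16
Σ x·lx·mx = 5.78; T = 5.78/4.16 = 1.38942…
r ≈ ln(R0)/T = ln(4.16)/1.38942… = 1.025976… → 1.0260

1.0260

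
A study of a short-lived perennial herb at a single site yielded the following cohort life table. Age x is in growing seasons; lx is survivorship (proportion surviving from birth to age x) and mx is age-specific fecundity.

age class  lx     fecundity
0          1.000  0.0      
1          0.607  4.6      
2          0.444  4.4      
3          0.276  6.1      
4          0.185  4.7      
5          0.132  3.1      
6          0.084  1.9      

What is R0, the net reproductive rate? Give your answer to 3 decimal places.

7.868

lx·mx by age: 0, 2.7922, 1.9536, 1.6836, 0.8695, 0.4092, 0.1596
R0 = Σ lx·mx = 7.8677 → 7.868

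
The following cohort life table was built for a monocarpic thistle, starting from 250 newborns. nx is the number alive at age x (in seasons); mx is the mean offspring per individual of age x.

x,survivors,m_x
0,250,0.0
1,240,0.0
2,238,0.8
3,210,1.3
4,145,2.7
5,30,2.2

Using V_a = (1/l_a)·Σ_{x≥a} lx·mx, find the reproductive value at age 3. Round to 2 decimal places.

3.48

lx = nx/n0 = nx/250: 1, 0.96, 0.952, 0.84, 0.58, 0.12
lx·mx for x ≥ 3: 1.092, 1.566, 0.264 → sum = 2.922
V_3 = 2.922 / l_3 = 2.922 / 0.84 = 3.478571… → 3.48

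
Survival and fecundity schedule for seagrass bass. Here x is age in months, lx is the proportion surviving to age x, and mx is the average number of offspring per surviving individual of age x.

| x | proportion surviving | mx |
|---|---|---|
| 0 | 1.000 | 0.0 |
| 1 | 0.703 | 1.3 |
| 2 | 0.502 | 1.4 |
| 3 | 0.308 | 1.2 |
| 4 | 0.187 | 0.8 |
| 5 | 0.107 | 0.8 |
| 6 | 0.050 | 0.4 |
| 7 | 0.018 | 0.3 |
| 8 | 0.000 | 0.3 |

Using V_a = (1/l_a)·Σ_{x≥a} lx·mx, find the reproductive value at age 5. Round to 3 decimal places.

1.037

lx·mx for x ≥ 5: 0.0856, 0.02, 0.0054, 0 → sum = 0.111
V_5 = 0.111 / l_5 = 0.111 / 0.107 = 1.037383… → 1.037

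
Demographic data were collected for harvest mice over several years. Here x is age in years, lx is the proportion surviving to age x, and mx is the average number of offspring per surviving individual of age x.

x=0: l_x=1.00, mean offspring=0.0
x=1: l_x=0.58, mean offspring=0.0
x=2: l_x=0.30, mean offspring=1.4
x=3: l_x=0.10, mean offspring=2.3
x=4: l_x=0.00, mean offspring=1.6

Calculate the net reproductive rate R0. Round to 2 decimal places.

lx·mx by age: 0, 0, 0.42, 0.23, 0
R0 = Σ lx·mx = 0.65 → 0.65

0.65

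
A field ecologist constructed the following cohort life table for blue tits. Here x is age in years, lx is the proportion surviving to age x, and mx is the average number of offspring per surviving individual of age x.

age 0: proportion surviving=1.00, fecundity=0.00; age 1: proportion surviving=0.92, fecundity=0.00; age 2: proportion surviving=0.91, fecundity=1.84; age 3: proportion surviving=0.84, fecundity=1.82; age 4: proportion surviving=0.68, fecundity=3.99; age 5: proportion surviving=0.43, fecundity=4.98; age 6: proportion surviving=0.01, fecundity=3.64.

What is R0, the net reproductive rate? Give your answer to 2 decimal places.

8.09

lx·mx by age: 0, 0, 1.6744, 1.5288, 2.7132, 2.1414, 0.0364
R0 = Σ lx·mx = 8.0942 → 8.09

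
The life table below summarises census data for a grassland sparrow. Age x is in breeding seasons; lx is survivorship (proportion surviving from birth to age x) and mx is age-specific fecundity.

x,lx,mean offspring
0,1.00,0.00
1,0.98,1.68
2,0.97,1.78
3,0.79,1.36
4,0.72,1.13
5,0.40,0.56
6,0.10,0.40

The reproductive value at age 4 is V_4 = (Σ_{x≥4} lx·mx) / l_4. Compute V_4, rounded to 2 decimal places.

lx·mx for x ≥ 4: 0.8136, 0.224, 0.04 → sum = 1.0776
V_4 = 1.0776 / l_4 = 1.0776 / 0.72 = 1.496667… → 1.50

1.50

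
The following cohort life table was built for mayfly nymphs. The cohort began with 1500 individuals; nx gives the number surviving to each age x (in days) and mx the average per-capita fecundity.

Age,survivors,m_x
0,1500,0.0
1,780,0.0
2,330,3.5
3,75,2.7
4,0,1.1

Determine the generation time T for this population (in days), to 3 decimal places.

lx = nx/n0 = nx/1500: 1, 0.52, 0.22, 0.05, 0
lx·mx: 0, 0, 0.77, 0.135, 0 → R0 = 0.905
x·lx·mx: 0, 0, 1.54, 0.405, 0 → Σ = 1.945
T = 1.945 / 0.905 = 2.149171… → 2.149

2.149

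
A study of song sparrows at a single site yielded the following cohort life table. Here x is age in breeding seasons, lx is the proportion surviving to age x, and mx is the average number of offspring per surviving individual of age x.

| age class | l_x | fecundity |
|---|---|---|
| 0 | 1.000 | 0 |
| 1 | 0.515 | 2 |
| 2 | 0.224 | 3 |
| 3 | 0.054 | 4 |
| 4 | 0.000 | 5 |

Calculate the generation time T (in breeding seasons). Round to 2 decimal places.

1.58

lx·mx: 0, 1.03, 0.672, 0.216, 0 → R0 = 1.918
x·lx·mx: 0, 1.03, 1.344, 0.648, 0 → Σ = 3.022
T = 3.022 / 1.918 = 1.5756… → 1.58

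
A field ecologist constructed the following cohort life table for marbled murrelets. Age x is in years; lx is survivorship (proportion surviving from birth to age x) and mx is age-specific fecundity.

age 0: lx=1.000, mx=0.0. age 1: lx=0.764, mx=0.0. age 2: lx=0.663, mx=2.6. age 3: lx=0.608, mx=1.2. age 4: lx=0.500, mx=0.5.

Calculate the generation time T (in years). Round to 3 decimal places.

lx·mx: 0, 0, 1.7238, 0.7296, 0.25 → R0 = 2.7034
x·lx·mx: 0, 0, 3.4476, 2.1888, 1 → Σ = 6.6364
T = 6.6364 / 2.7034 = 2.454835… → 2.455

2.455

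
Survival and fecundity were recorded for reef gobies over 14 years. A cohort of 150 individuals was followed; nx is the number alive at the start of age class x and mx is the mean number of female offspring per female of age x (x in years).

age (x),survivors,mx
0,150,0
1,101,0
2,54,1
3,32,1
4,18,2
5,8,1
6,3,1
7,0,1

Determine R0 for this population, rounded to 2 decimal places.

lx = nx/n0 = nx/150: 1, 0.67333…, 0.36, 0.21333…, 0.12, 0.05333…, 0.02, 0
lx·mx by age: 0, 0, 0.36, 0.213333…, 0.24, 0.053333…, 0.02, 0
R0 = Σ lx·mx = 0.886667… → 0.89

0.89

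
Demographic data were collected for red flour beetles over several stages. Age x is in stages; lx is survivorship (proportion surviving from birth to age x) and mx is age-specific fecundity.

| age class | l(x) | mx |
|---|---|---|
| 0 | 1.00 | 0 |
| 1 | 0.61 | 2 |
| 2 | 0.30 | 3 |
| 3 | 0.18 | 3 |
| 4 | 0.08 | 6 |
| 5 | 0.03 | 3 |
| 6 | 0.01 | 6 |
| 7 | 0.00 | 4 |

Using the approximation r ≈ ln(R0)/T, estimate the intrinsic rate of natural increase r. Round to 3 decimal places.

0.532

R0 = Σ lx·mx = 0 + 1.22 + 0.9 + 0.54 + 0.48 + 0.09 + 0.06 + 0 = 3.29
Σ x·lx·mx = 7.37; T = 7.37/3.29 = 2.24012…
r ≈ ln(R0)/T = ln(3.29)/2.24012… = 0.53162… → 0.532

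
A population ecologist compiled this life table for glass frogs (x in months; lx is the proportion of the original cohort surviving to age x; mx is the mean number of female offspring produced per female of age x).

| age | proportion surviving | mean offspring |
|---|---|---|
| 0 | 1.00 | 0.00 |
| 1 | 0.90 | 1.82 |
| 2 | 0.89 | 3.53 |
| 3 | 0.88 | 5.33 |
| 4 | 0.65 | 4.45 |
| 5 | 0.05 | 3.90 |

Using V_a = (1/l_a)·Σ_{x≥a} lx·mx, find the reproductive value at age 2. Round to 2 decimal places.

lx·mx for x ≥ 2: 3.1417, 4.6904, 2.8925, 0.195 → sum = 10.9196
V_2 = 10.9196 / l_2 = 10.9196 / 0.89 = 12.269213… → 12.27

12.27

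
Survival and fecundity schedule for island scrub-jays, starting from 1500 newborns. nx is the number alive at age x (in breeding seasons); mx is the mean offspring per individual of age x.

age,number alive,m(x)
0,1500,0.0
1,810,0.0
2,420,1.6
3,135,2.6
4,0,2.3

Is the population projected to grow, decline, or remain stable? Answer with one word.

declining

lx = nx/n0 = nx/1500: 1, 0.54, 0.28, 0.09, 0
R0 = Σ lx·mx = 0 + 0 + 0.448 + 0.234 + 0 = 0.682
R0 < 1, so the population is declining.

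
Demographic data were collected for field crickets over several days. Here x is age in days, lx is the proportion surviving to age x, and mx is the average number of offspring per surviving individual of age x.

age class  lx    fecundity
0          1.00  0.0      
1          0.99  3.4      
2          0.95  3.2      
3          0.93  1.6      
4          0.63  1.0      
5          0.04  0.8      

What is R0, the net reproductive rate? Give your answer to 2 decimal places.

8.56

lx·mx by age: 0, 3.366, 3.04, 1.488, 0.63, 0.032
R0 = Σ lx·mx = 8.556 → 8.56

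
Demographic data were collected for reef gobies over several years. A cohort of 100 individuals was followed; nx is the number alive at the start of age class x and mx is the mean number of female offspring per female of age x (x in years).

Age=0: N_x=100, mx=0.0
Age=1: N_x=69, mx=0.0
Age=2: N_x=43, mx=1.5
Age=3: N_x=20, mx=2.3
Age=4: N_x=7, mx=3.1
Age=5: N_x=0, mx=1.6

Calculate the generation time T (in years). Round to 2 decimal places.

lx = nx/n0 = nx/100: 1, 0.69, 0.43, 0.2, 0.07, 0
lx·mx: 0, 0, 0.645, 0.46, 0.217, 0 → R0 = 1.322
x·lx·mx: 0, 0, 1.29, 1.38, 0.868, 0 → Σ = 3.538
T = 3.538 / 1.322 = 2.676248… → 2.68

2.68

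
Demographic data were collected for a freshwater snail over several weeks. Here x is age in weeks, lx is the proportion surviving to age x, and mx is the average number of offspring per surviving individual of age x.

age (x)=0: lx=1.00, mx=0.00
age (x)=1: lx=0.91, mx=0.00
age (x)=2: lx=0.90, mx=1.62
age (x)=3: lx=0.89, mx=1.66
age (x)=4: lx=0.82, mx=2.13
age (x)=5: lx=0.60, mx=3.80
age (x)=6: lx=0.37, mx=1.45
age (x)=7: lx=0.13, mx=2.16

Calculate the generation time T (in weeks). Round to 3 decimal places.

3.975

lx·mx: 0, 0, 1.458, 1.4774, 1.7466, 2.28, 0.5365, 0.2808 → R0 = 7.7793
x·lx·mx: 0, 0, 2.916, 4.4322, 6.9864, 11.4, 3.219, 1.9656 → Σ = 30.9192
T = 30.9192 / 7.7793 = 3.974548… → 3.975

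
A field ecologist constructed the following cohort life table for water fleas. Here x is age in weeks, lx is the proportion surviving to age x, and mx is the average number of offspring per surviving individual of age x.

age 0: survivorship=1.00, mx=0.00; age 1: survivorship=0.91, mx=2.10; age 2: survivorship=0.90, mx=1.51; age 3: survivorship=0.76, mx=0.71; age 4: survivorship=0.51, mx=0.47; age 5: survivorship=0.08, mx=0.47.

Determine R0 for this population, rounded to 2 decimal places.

4.09

lx·mx by age: 0, 1.911, 1.359, 0.5396, 0.2397, 0.0376
R0 = Σ lx·mx = 4.0869 → 4.09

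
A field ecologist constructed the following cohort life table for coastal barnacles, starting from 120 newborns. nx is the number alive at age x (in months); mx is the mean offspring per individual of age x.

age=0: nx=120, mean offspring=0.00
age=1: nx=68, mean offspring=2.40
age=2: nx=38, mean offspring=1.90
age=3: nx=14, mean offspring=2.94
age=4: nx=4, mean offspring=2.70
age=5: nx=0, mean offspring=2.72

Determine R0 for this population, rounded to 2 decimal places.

lx = nx/n0 = nx/120: 1, 0.56667…, 0.31667…, 0.11667…, 0.03333…, 0
lx·mx by age: 0, 1.36…, 0.601667…, 0.343…, 0.09…, 0
R0 = Σ lx·mx = 2.394667… → 2.39

2.39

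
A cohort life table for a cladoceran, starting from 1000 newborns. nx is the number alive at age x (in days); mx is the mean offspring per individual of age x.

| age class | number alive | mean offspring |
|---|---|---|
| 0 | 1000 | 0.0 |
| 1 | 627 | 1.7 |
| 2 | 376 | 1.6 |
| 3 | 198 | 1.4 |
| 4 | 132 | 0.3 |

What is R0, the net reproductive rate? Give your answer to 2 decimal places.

1.98

lx = nx/n0 = nx/1000: 1, 0.627, 0.376, 0.198, 0.132
lx·mx by age: 0, 1.0659, 0.6016, 0.2772, 0.0396
R0 = Σ lx·mx = 1.9843 → 1.98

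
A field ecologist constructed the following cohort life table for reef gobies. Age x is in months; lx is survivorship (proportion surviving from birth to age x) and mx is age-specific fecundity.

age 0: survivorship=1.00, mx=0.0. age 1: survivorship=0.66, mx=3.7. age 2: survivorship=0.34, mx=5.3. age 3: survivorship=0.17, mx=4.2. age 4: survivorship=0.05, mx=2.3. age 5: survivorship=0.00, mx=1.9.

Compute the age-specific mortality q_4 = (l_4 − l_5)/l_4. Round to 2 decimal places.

1.00

q_4 = (l_4 − l_5) / l_4 = (0.05 − 0) / 0.05
     = 0.05 / 0.05 = 1 → 1.00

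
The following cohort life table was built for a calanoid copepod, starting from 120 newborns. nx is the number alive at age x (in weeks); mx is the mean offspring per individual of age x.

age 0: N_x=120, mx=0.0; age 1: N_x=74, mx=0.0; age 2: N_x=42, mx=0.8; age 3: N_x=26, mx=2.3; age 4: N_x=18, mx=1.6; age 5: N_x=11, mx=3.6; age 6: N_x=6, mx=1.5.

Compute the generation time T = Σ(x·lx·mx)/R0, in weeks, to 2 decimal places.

3.59

lx = nx/n0 = nx/120: 1, 0.61667…, 0.35, 0.21667…, 0.15, 0.09167…, 0.05
lx·mx: 0, 0, 0.28, 0.498333…, 0.24, 0.33…, 0.075 → R0 = 1.423333…
x·lx·mx: 0, 0, 0.56, 1.495…, 0.96, 1.65…, 0.45 → Σ = 5.115…
T = 5.115… / 1.423333… = 3.593677… → 3.59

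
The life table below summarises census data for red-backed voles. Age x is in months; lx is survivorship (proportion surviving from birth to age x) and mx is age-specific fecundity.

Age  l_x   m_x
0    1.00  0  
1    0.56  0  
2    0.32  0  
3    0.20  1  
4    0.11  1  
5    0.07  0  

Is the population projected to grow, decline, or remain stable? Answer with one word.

declining

R0 = Σ lx·mx = 0 + 0 + 0 + 0.2 + 0.11 + 0 = 0.31
R0 < 1, so the population is declining.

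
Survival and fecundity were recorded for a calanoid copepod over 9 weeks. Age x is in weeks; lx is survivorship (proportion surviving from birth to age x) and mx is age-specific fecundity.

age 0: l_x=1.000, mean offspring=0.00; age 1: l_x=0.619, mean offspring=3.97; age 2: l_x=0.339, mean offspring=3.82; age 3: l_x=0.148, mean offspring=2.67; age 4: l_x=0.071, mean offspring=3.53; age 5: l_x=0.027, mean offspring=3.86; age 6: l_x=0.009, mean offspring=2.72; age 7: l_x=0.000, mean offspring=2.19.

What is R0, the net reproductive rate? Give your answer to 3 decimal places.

4.527

lx·mx by age: 0, 2.45743, 1.29498, 0.39516, 0.25063, 0.10422, 0.02448, 0
R0 = Σ lx·mx = 4.5269 → 4.527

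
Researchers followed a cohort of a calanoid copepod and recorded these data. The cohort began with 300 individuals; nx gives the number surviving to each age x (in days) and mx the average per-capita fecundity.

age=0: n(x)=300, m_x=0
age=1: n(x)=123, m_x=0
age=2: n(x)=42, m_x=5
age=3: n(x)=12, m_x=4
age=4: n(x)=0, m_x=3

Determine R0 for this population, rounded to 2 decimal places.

0.86

lx = nx/n0 = nx/300: 1, 0.41, 0.14, 0.04, 0
lx·mx by age: 0, 0, 0.7, 0.16, 0
R0 = Σ lx·mx = 0.86 → 0.86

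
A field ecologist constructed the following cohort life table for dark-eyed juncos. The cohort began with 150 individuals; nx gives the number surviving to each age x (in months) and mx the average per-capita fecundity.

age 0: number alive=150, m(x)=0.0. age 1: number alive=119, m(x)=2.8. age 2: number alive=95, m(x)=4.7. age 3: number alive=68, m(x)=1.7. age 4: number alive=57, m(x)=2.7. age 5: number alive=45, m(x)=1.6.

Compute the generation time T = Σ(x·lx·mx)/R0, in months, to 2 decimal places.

2.27

lx = nx/n0 = nx/150: 1, 0.79333…, 0.63333…, 0.45333…, 0.38, 0.3
lx·mx: 0, 2.221333…, 2.976667…, 0.770667…, 1.026, 0.48 → R0 = 7.474667…
x·lx·mx: 0, 2.221333…, 5.953333…, 2.312…, 4.104, 2.4 → Σ = 16.990667…
T = 16.990667… / 7.474667… = 2.2731… → 2.27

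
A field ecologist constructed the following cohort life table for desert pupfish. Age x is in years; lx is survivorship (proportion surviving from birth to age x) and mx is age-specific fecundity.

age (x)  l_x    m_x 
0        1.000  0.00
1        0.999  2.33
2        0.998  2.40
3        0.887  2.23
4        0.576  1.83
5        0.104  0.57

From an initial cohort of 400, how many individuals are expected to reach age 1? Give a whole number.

400

Expected survivors = N0 · l_1 = 400 × 0.999 = 399.6 → 400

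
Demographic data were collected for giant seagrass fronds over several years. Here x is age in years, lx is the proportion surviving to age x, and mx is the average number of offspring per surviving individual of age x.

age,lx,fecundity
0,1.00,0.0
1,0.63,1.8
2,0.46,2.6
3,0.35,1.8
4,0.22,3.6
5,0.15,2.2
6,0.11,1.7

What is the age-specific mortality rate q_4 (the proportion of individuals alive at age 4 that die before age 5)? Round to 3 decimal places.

0.318

q_4 = (l_4 − l_5) / l_4 = (0.22 − 0.15) / 0.22
     = 0.07 / 0.22 = 0.318182… → 0.318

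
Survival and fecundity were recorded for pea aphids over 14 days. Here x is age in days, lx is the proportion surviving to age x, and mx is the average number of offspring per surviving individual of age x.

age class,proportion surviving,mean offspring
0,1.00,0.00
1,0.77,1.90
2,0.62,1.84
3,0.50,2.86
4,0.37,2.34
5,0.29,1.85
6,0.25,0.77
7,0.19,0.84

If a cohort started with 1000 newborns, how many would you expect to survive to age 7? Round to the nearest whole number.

190

Expected survivors = N0 · l_7 = 1000 × 0.19 = 190 → 190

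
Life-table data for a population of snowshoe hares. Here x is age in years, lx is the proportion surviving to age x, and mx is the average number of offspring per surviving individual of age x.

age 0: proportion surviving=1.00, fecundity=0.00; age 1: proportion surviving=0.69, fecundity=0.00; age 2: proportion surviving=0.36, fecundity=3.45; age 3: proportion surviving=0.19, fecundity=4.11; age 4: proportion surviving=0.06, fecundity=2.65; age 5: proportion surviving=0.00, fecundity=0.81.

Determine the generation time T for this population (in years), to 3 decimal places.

lx·mx: 0, 0, 1.242, 0.7809, 0.159, 0 → R0 = 2.1819
x·lx·mx: 0, 0, 2.484, 2.3427, 0.636, 0 → Σ = 5.4627
T = 5.4627 / 2.1819 = 2.503644… → 2.504

2.504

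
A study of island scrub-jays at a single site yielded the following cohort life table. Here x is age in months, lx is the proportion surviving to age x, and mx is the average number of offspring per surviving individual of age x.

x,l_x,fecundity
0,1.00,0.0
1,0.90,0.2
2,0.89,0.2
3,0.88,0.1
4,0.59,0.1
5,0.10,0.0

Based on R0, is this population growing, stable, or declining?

declining

R0 = Σ lx·mx = 0 + 0.18 + 0.178 + 0.088 + 0.059 + 0 = 0.505
R0 < 1, so the population is declining.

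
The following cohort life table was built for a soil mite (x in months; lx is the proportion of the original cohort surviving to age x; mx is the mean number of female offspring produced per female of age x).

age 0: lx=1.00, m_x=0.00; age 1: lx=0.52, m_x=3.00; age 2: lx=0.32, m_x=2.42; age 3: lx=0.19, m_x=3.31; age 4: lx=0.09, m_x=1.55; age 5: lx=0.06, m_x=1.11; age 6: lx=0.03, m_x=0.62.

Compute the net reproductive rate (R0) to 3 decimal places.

3.188

lx·mx by age: 0, 1.56, 0.7744, 0.6289, 0.1395, 0.0666, 0.0186
R0 = Σ lx·mx = 3.188 → 3.188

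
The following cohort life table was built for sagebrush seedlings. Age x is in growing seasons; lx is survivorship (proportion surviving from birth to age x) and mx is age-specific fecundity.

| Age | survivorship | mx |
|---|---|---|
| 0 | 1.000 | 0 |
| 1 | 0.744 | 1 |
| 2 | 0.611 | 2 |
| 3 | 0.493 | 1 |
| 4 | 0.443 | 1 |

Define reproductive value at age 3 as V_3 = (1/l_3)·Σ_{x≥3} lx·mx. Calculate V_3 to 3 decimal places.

1.899

lx·mx for x ≥ 3: 0.493, 0.443 → sum = 0.936
V_3 = 0.936 / l_3 = 0.936 / 0.493 = 1.89858… → 1.899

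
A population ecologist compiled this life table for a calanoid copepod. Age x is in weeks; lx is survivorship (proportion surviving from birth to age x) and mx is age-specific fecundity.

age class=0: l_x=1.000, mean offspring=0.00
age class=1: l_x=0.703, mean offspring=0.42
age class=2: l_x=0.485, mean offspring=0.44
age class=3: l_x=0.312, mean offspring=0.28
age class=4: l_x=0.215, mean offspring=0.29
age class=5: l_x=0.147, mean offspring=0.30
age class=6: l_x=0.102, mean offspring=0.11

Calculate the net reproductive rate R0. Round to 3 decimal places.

0.714

lx·mx by age: 0, 0.29526, 0.2134, 0.08736, 0.06235, 0.0441, 0.01122
R0 = Σ lx·mx = 0.71369 → 0.714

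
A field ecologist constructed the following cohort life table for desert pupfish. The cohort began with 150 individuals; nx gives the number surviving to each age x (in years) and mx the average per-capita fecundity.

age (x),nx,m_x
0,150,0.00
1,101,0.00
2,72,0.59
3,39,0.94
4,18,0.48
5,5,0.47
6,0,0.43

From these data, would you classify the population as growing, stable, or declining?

declining

lx = nx/n0 = nx/150: 1, 0.67333…, 0.48, 0.26, 0.12, 0.03333…, 0
R0 = Σ lx·mx = 0 + 0 + 0.2832 + 0.2444 + 0.0576 + 0.015667… + 0 = 0.600867…
R0 < 1, so the population is declining.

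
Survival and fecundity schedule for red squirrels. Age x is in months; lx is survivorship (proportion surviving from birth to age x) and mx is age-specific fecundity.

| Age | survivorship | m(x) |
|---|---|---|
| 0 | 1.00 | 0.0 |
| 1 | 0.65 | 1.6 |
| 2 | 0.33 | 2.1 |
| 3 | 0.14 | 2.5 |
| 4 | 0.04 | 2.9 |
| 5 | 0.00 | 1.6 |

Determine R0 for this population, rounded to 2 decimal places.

2.20

lx·mx by age: 0, 1.04, 0.693, 0.35, 0.116, 0
R0 = Σ lx·mx = 2.199 → 2.20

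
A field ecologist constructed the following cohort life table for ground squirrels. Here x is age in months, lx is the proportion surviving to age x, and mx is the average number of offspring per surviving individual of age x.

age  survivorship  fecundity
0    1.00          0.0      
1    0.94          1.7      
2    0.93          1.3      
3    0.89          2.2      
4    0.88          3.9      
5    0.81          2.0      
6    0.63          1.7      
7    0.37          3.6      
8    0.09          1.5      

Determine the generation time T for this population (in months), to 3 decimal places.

lx·mx: 0, 1.598, 1.209, 1.958, 3.432, 1.62, 1.071, 1.332, 0.135 → R0 = 12.355
x·lx·mx: 0, 1.598, 2.418, 5.874, 13.728, 8.1, 6.426, 9.324, 1.08 → Σ = 48.548
T = 48.548 / 12.355 = 3.929421… → 3.929

3.929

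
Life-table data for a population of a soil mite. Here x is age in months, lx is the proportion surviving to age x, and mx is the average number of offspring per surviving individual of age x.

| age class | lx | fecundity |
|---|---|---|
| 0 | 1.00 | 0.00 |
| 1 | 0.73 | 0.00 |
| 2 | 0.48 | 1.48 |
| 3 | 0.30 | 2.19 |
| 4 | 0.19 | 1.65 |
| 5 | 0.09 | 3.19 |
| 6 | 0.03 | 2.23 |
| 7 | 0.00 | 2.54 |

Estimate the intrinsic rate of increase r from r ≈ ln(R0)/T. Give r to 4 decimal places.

R0 = Σ lx·mx = 0 + 0 + 0.7104 + 0.657 + 0.3135 + 0.2871 + 0.0669 + 0 = 2.0349
Σ x·lx·mx = 6.4827; T = 6.4827/2.0349 = 3.18576…
r ≈ ln(R0)/T = ln(2.0349)/3.18576… = 0.223007… → 0.2230

0.2230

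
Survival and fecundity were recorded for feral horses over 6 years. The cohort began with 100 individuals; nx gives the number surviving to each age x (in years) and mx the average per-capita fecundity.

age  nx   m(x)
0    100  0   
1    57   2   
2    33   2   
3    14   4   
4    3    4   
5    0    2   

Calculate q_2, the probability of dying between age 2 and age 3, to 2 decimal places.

0.58

lx = nx/n0 = nx/100: 1, 0.57, 0.33, 0.14, 0.03, 0
q_2 = (l_2 − l_3) / l_2 = (0.33 − 0.14) / 0.33
     = 0.19 / 0.33 = 0.575758… → 0.58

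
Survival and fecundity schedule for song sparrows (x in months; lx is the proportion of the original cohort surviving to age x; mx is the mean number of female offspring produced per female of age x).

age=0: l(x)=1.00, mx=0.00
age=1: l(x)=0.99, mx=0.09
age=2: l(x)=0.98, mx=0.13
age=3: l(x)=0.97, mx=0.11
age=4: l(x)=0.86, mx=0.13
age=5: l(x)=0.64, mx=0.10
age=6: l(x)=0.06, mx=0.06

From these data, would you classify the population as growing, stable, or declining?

R0 = Σ lx·mx = 0 + 0.0891 + 0.1274 + 0.1067 + 0.1118 + 0.064 + 0.0036 = 0.5026
R0 < 1, so the population is declining.

declining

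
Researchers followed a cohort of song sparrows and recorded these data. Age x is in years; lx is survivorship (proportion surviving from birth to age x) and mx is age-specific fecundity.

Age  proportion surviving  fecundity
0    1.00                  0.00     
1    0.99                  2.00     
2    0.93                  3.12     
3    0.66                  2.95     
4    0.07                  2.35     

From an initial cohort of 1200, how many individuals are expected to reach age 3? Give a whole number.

792

Expected survivors = N0 · l_3 = 1200 × 0.66 = 792 → 792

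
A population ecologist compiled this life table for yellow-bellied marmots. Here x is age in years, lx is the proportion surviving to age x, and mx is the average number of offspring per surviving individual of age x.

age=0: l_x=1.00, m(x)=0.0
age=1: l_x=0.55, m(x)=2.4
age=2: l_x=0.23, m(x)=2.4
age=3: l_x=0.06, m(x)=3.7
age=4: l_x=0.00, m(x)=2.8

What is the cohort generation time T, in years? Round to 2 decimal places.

lx·mx: 0, 1.32, 0.552, 0.222, 0 → R0 = 2.094
x·lx·mx: 0, 1.32, 1.104, 0.666, 0 → Σ = 3.09
T = 3.09 / 2.094 = 1.475645… → 1.48

1.48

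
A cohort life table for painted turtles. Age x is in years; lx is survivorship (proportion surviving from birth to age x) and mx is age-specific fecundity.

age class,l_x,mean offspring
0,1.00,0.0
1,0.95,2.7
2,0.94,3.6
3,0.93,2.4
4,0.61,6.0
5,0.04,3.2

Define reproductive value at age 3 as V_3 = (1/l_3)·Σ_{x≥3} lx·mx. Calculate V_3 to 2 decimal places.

6.47

lx·mx for x ≥ 3: 2.232, 3.66, 0.128 → sum = 6.02
V_3 = 6.02 / l_3 = 6.02 / 0.93 = 6.473118… → 6.47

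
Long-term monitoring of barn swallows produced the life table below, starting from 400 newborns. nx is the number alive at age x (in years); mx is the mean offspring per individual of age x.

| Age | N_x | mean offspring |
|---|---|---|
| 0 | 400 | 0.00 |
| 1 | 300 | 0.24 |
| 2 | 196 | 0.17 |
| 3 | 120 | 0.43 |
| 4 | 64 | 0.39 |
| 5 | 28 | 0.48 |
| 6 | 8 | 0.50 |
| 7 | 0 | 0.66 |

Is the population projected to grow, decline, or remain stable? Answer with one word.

declining

lx = nx/n0 = nx/400: 1, 0.75, 0.49, 0.3, 0.16, 0.07, 0.02, 0
R0 = Σ lx·mx = 0 + 0.18 + 0.0833 + 0.129 + 0.0624 + 0.0336 + 0.01 + 0 = 0.4983
R0 < 1, so the population is declining.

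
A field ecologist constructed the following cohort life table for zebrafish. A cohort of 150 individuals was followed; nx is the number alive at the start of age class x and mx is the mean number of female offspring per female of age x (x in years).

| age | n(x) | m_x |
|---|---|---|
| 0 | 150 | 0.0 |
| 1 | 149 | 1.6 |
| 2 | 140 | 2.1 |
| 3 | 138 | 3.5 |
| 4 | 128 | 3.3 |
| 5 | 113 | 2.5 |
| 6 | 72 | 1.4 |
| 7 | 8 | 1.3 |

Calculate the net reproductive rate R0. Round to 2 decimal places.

12.21

lx = nx/n0 = nx/150: 1, 0.99333…, 0.93333…, 0.92, 0.85333…, 0.75333…, 0.48, 0.05333…
lx·mx by age: 0, 1.589333…, 1.96…, 3.22, 2.816…, 1.883333…, 0.672, 0.069333…
R0 = Σ lx·mx = 12.21… → 12.21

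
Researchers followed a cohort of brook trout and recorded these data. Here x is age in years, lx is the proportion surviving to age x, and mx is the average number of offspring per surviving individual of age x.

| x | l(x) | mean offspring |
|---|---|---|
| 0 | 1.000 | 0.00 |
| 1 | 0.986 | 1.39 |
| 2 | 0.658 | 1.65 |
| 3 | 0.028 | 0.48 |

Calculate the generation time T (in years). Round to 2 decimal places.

lx·mx: 0, 1.37054, 1.0857, 0.01344 → R0 = 2.46968
x·lx·mx: 0, 1.37054, 2.1714, 0.04032 → Σ = 3.58226
T = 3.58226 / 2.46968 = 1.450496… → 1.45

1.45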